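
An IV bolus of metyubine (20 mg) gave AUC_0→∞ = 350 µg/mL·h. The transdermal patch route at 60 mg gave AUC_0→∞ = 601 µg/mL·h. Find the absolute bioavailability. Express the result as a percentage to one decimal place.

F = (AUC_ev / D_ev) / (AUC_iv / D_iv)
  = (601/60) / (350/20)
  = 10.0167 / 17.5 = 0.5724
  = 57.24%

F = 57.2%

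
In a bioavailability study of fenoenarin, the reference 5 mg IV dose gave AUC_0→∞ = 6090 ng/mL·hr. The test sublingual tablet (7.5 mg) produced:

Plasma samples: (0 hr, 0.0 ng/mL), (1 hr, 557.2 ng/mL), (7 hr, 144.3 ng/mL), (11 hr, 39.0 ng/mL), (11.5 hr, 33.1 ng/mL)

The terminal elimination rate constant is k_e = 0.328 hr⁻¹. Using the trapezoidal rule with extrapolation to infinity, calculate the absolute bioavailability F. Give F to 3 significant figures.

F = 0.314

Trapezoidal AUC_0→11.5 (sublingual tablet):
  [0→1]: (0.0+557.2)/2 × 1 = 278.6
  [1→7]: (557.2+144.3)/2 × 6 = 2104.5
  [7→11]: (144.3+39.0)/2 × 4 = 366.6
  [11→11.5]: (39.0+33.1)/2 × 0.5 = 18.025
  Sum = 2767.725 ng/mL·hr
Tail: C_last/k_e = 33.1/0.328 = 100.915
AUC_0→∞ (sublingual tablet) = 2767.725 + 100.915 = 2868.64 ng/mL·hr
F = (AUC_ev/D_ev)/(AUC_iv/D_iv) = (2868.64/7.5)/(6090/5) = 382.485/1218 = 0.3140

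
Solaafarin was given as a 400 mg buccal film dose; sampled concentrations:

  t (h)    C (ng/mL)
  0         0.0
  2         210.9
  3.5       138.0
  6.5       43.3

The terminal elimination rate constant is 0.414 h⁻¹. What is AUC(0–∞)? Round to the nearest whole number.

Trapezoidal AUC_0→6.5:
  [0→2]: (0.0+210.9)/2 × 2 = 210.9
  [2→3.5]: (210.9+138.0)/2 × 1.5 = 261.675
  [3.5→6.5]: (138.0+43.3)/2 × 3 = 271.95
  Sum = 744.525 ng/mL·h
Extrapolated tail: C_last / k_e = 43.3 / 0.414 = 104.589
AUC_0→∞ = 744.525 + 104.589 = 849.114 ng/mL·h

AUC = 849 ng/mL·h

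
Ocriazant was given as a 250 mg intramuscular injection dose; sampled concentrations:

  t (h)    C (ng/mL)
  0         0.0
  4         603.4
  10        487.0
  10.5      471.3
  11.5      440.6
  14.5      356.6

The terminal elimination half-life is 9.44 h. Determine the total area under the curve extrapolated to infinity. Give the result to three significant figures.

Trapezoidal AUC_0→14.5:
  [0→4]: (0.0+603.4)/2 × 4 = 1206.8
  [4→10]: (603.4+487.0)/2 × 6 = 3271.2
  [10→10.5]: (487.0+471.3)/2 × 0.5 = 239.575
  [10.5→11.5]: (471.3+440.6)/2 × 1 = 455.95
  [11.5→14.5]: (440.6+356.6)/2 × 3 = 1195.8
  Sum = 6369.325 ng/mL·h
k_e = ln2 / t½ = 0.693147 / 9.44 = 0.0734 h^-1
Extrapolated tail: C_last / k_e = 356.6 / 0.0734 = 4858.311
AUC_0→∞ = 6369.325 + 4858.311 = 11227.636 ng/mL·h

AUC = 11200 ng/mL·h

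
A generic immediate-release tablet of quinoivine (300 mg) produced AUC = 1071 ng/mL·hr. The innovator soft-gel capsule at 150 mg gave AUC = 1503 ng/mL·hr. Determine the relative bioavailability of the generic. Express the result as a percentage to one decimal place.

F_rel = 35.6%

F_rel = (AUC_test/D_test) / (AUC_ref/D_ref)
      = (1071/300) / (1503/150)
      = 3.57 / 10.02 = 0.3563 = 35.63%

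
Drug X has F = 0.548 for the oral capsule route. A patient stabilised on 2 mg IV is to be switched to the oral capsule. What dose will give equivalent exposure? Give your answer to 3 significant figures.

For equal systemic exposure: F × D_ev = D_iv
D_ev = D_iv / F = 2 / 0.548 = 3.64964 mg

D_oral = 3.65 mg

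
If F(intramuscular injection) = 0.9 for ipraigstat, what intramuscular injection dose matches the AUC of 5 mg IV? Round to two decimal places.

D_intramuscular = 5.56 mg

For equal systemic exposure: F × D_ev = D_iv
D_ev = D_iv / F = 5 / 0.9 = 5.55556 mg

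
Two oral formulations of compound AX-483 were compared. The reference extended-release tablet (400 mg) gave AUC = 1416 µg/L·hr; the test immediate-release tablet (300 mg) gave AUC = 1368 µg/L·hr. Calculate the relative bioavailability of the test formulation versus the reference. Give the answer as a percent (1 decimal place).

F_rel = 128.8%

F_rel = (AUC_test/D_test) / (AUC_ref/D_ref)
      = (1368/300) / (1416/400)
      = 4.56 / 3.54 = 1.2881 = 128.81%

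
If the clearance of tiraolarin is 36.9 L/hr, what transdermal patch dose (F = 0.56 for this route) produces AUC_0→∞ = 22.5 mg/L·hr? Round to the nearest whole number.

Dose = CL × AUC_0→∞ / F
     = 36.9 × 22.5 / 0.56 = 1482.59 mg

Dose = 1483 mg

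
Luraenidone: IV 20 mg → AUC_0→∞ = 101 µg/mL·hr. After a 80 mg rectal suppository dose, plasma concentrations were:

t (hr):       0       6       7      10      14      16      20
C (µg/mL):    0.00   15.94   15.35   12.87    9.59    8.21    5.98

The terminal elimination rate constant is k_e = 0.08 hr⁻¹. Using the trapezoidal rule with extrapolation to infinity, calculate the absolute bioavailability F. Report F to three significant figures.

F = 0.672

Trapezoidal AUC_0→20 (rectal suppository):
  [0→6]: (0.00+15.94)/2 × 6 = 47.82
  [6→7]: (15.94+15.35)/2 × 1 = 15.645
  [7→10]: (15.35+12.87)/2 × 3 = 42.33
  [10→14]: (12.87+9.59)/2 × 4 = 44.92
  [14→16]: (9.59+8.21)/2 × 2 = 17.8
  [16→20]: (8.21+5.98)/2 × 4 = 28.38
  Sum = 196.895 µg/mL·hr
Tail: C_last/k_e = 5.98/0.08 = 74.750
AUC_0→∞ (rectal suppository) = 196.895 + 74.750 = 271.645 µg/mL·hr
F = (AUC_ev/D_ev)/(AUC_iv/D_iv) = (271.645/80)/(101/20) = 3.3955625/5.05 = 0.6724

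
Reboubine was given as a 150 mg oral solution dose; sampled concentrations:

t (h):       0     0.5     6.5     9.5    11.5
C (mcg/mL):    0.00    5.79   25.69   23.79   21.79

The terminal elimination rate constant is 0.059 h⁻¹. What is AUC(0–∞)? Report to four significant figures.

Trapezoidal AUC_0→11.5:
  [0→0.5]: (0.00+5.79)/2 × 0.5 = 1.4475
  [0.5→6.5]: (5.79+25.69)/2 × 6 = 94.44
  [6.5→9.5]: (25.69+23.79)/2 × 3 = 74.22
  [9.5→11.5]: (23.79+21.79)/2 × 2 = 45.58
  Sum = 215.6875 mcg/mL·h
Extrapolated tail: C_last / k_e = 21.79 / 0.059 = 369.322
AUC_0→∞ = 215.6875 + 369.322 = 585.0095 mcg/mL·h

AUC = 585.0 mcg/mL·h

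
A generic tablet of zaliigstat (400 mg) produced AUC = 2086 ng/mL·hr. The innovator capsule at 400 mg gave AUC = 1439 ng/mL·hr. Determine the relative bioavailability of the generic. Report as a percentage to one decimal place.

F_rel = (AUC_test/D_test) / (AUC_ref/D_ref)
      = (2086/400) / (1439/400)
      = 5.215 / 3.5975 = 1.4496 = 144.96%

F_rel = 145.0%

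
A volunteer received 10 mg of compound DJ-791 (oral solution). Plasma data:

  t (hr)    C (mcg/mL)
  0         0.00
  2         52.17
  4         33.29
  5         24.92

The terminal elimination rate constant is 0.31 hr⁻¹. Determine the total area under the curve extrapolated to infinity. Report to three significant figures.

AUC = 247 mcg/mL·hr

Trapezoidal AUC_0→5:
  [0→2]: (0.00+52.17)/2 × 2 = 52.17
  [2→4]: (52.17+33.29)/2 × 2 = 85.46
  [4→5]: (33.29+24.92)/2 × 1 = 29.105
  Sum = 166.735 mcg/mL·hr
Extrapolated tail: C_last / k_e = 24.92 / 0.31 = 80.387
AUC_0→∞ = 166.735 + 80.387 = 247.122 mcg/mL·hr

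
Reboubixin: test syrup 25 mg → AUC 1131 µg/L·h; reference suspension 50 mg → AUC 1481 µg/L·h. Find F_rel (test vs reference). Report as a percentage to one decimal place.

F_rel = (AUC_test/D_test) / (AUC_ref/D_ref)
      = (1131/25) / (1481/50)
      = 45.24 / 29.62 = 1.5273 = 152.73%

F_rel = 152.7%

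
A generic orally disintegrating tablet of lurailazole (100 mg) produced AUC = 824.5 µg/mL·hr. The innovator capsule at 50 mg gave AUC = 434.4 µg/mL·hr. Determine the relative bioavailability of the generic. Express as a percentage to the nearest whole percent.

F_rel = (AUC_test/D_test) / (AUC_ref/D_ref)
      = (824.5/100) / (434.4/50)
      = 8.245 / 8.688 = 0.9490 = 94.90%

F_rel = 95%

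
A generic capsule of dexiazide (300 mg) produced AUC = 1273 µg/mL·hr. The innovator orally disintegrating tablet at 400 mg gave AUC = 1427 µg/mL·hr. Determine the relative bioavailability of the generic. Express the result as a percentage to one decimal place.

F_rel = 118.9%

F_rel = (AUC_test/D_test) / (AUC_ref/D_ref)
      = (1273/300) / (1427/400)
      = 4.24333 / 3.5675 = 1.1894 = 118.94%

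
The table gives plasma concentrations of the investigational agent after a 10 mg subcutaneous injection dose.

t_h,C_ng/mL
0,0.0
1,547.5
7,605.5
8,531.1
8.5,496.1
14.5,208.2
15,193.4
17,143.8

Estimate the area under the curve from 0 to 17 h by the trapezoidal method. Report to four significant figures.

AUC = 7108 ng/mL·h

Trapezoidal AUC_0→17:
  [0→1]: (0.0+547.5)/2 × 1 = 273.75
  [1→7]: (547.5+605.5)/2 × 6 = 3459.0
  [7→8]: (605.5+531.1)/2 × 1 = 568.3
  [8→8.5]: (531.1+496.1)/2 × 0.5 = 256.8
  [8.5→14.5]: (496.1+208.2)/2 × 6 = 2112.9
  [14.5→15]: (208.2+193.4)/2 × 0.5 = 100.4
  [15→17]: (193.4+143.8)/2 × 2 = 337.2
  Sum = 7108.35 ng/mL·h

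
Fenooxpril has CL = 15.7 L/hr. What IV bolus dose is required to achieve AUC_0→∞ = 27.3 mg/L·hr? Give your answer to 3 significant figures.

Dose = 429 mg

Dose_iv = CL × AUC_0→∞
     = 15.7 × 27.3 = 428.61 mg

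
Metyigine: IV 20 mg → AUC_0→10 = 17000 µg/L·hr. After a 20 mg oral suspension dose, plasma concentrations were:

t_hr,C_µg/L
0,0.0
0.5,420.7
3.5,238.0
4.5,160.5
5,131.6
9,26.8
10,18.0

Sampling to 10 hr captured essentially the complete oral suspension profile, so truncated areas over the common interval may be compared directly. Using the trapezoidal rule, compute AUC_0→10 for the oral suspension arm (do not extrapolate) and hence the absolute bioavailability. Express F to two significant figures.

Trapezoidal AUC_0→10 (oral suspension):
  [0→0.5]: (0.0+420.7)/2 × 0.5 = 105.175
  [0.5→3.5]: (420.7+238.0)/2 × 3 = 988.05
  [3.5→4.5]: (238.0+160.5)/2 × 1 = 199.25
  [4.5→5]: (160.5+131.6)/2 × 0.5 = 73.025
  [5→9]: (131.6+26.8)/2 × 4 = 316.8
  [9→10]: (26.8+18.0)/2 × 1 = 22.4
  Sum = 1704.7 µg/L·hr
F = (AUC_ev/D_ev)/(AUC_iv/D_iv) = (1704.7/20)/(17000/20) = 85.235/850 = 0.1003

F = 0.10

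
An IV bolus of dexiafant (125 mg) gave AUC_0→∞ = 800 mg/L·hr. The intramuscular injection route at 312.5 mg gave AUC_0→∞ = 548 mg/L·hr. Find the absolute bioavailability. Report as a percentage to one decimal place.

F = 27.4%

F = (AUC_ev / D_ev) / (AUC_iv / D_iv)
  = (548/312.5) / (800/125)
  = 1.7536 / 6.4 = 0.2740
  = 27.40%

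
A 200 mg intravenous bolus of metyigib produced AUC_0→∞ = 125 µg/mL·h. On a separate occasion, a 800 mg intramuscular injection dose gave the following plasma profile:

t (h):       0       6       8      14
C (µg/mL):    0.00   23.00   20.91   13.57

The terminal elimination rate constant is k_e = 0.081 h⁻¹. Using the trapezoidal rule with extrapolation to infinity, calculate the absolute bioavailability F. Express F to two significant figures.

Trapezoidal AUC_0→14 (intramuscular injection):
  [0→6]: (0.00+23.00)/2 × 6 = 69.0
  [6→8]: (23.00+20.91)/2 × 2 = 43.91
  [8→14]: (20.91+13.57)/2 × 6 = 103.44
  Sum = 216.35 µg/mL·h
Tail: C_last/k_e = 13.57/0.081 = 167.531
AUC_0→∞ (intramuscular injection) = 216.35 + 167.531 = 383.881 µg/mL·h
F = (AUC_ev/D_ev)/(AUC_iv/D_iv) = (383.881/800)/(125/200) = 0.47985125/0.625 = 0.7678

F = 0.77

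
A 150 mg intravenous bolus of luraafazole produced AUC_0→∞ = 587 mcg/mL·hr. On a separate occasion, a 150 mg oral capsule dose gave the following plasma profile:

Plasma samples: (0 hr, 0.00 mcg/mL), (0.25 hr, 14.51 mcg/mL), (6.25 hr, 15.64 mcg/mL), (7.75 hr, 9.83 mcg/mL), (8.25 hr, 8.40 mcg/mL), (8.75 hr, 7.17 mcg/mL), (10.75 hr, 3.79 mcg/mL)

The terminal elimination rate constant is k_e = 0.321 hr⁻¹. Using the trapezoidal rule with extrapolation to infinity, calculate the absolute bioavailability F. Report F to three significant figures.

Trapezoidal AUC_0→10.75 (oral capsule):
  [0→0.25]: (0.00+14.51)/2 × 0.25 = 1.81375
  [0.25→6.25]: (14.51+15.64)/2 × 6 = 90.45
  [6.25→7.75]: (15.64+9.83)/2 × 1.5 = 19.1025
  [7.75→8.25]: (9.83+8.40)/2 × 0.5 = 4.5575
  [8.25→8.75]: (8.40+7.17)/2 × 0.5 = 3.8925
  [8.75→10.75]: (7.17+3.79)/2 × 2 = 10.96
  Sum = 130.77625 mcg/mL·hr
Tail: C_last/k_e = 3.79/0.321 = 11.807
AUC_0→∞ (oral capsule) = 130.77625 + 11.807 = 142.58325 mcg/mL·hr
F = (AUC_ev/D_ev)/(AUC_iv/D_iv) = (142.58325/150)/(587/150) = 0.950555/3.91333 = 0.2429

F = 0.243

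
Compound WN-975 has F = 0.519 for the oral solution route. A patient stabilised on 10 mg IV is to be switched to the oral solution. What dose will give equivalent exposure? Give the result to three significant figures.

For equal systemic exposure: F × D_ev = D_iv
D_ev = D_iv / F = 10 / 0.519 = 19.2678 mg

D_oral = 19.3 mg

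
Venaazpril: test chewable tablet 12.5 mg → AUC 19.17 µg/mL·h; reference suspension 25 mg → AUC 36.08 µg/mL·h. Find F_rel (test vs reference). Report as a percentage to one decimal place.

F_rel = 106.3%

F_rel = (AUC_test/D_test) / (AUC_ref/D_ref)
      = (19.17/12.5) / (36.08/25)
      = 1.5336 / 1.4432 = 1.0626 = 106.26%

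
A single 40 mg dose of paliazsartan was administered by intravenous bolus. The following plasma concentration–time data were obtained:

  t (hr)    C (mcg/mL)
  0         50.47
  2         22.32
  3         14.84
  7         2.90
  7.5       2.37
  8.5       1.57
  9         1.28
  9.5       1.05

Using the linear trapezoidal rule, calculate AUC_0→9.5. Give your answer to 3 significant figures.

AUC = 131 mcg/mL·hr

Trapezoidal AUC_0→9.5:
  [0→2]: (50.47+22.32)/2 × 2 = 72.79
  [2→3]: (22.32+14.84)/2 × 1 = 18.58
  [3→7]: (14.84+2.90)/2 × 4 = 35.48
  [7→7.5]: (2.90+2.37)/2 × 0.5 = 1.3175
  [7.5→8.5]: (2.37+1.57)/2 × 1 = 1.97
  [8.5→9]: (1.57+1.28)/2 × 0.5 = 0.7125
  [9→9.5]: (1.28+1.05)/2 × 0.5 = 0.5825
  Sum = 131.4325 mcg/mL·hr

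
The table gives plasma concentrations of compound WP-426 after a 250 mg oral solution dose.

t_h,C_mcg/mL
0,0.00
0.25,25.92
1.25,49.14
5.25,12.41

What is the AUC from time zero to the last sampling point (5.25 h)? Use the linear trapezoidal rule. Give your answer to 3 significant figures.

AUC = 164 mcg/mL·h

Trapezoidal AUC_0→5.25:
  [0→0.25]: (0.00+25.92)/2 × 0.25 = 3.24
  [0.25→1.25]: (25.92+49.14)/2 × 1 = 37.53
  [1.25→5.25]: (49.14+12.41)/2 × 4 = 123.1
  Sum = 163.87 mcg/mL·h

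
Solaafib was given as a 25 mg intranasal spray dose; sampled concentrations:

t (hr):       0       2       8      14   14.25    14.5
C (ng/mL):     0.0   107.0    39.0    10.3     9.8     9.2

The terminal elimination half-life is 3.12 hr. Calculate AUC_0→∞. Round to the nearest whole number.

Trapezoidal AUC_0→14.5:
  [0→2]: (0.0+107.0)/2 × 2 = 107.0
  [2→8]: (107.0+39.0)/2 × 6 = 438.0
  [8→14]: (39.0+10.3)/2 × 6 = 147.9
  [14→14.25]: (10.3+9.8)/2 × 0.25 = 2.5125
  [14.25→14.5]: (9.8+9.2)/2 × 0.25 = 2.375
  Sum = 697.7875 ng/mL·hr
k_e = ln2 / t½ = 0.693147 / 3.12 = 0.2222 hr^-1
Extrapolated tail: C_last / k_e = 9.2 / 0.2222 = 41.404
AUC_0→∞ = 697.7875 + 41.404 = 739.1915 ng/mL·hr

AUC = 739 ng/mL·hr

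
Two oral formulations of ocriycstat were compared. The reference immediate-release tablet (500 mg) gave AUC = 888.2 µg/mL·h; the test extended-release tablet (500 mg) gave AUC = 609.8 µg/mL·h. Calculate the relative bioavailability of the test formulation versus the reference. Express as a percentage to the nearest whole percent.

F_rel = 69%

F_rel = (AUC_test/D_test) / (AUC_ref/D_ref)
      = (609.8/500) / (888.2/500)
      = 1.2196 / 1.7764 = 0.6866 = 68.66%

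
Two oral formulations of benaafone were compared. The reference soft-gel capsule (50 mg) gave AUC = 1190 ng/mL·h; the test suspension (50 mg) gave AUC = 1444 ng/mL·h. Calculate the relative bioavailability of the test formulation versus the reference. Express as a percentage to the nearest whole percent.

F_rel = (AUC_test/D_test) / (AUC_ref/D_ref)
      = (1444/50) / (1190/50)
      = 28.88 / 23.8 = 1.2134 = 121.34%

F_rel = 121%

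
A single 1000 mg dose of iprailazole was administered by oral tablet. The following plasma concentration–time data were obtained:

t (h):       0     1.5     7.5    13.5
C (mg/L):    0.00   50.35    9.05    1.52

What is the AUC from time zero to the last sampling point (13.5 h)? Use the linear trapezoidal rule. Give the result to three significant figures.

Trapezoidal AUC_0→13.5:
  [0→1.5]: (0.00+50.35)/2 × 1.5 = 37.7625
  [1.5→7.5]: (50.35+9.05)/2 × 6 = 178.2
  [7.5→13.5]: (9.05+1.52)/2 × 6 = 31.71
  Sum = 247.6725 mg/L·h

AUC = 248 mg/L·h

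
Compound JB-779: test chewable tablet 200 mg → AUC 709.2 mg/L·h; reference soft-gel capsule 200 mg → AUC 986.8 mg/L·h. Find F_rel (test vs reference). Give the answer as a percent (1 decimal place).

F_rel = (AUC_test/D_test) / (AUC_ref/D_ref)
      = (709.2/200) / (986.8/200)
      = 3.546 / 4.934 = 0.7187 = 71.87%

F_rel = 71.9%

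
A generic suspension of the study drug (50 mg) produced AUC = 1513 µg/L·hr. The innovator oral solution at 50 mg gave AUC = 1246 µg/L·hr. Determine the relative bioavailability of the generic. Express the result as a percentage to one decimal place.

F_rel = 121.4%

F_rel = (AUC_test/D_test) / (AUC_ref/D_ref)
      = (1513/50) / (1246/50)
      = 30.26 / 24.92 = 1.2143 = 121.43%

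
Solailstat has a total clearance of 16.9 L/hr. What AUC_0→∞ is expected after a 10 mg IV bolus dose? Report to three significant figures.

AUC = 0.592 mg/L·hr

AUC_0→∞ = Dose_iv / CL
        = 10 / 16.9 = 0.591716 mg/L·hr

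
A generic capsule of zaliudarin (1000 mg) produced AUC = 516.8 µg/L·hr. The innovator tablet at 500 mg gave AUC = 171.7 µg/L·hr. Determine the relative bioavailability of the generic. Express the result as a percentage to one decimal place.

F_rel = (AUC_test/D_test) / (AUC_ref/D_ref)
      = (516.8/1000) / (171.7/500)
      = 0.5168 / 0.3434 = 1.5050 = 150.50%

F_rel = 150.5%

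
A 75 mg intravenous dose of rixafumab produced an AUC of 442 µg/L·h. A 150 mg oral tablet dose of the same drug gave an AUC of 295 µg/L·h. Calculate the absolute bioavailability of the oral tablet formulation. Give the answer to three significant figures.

F = (AUC_ev / D_ev) / (AUC_iv / D_iv)
  = (295/150) / (442/75)
  = 1.96667 / 5.89333 = 0.3337

F = 0.334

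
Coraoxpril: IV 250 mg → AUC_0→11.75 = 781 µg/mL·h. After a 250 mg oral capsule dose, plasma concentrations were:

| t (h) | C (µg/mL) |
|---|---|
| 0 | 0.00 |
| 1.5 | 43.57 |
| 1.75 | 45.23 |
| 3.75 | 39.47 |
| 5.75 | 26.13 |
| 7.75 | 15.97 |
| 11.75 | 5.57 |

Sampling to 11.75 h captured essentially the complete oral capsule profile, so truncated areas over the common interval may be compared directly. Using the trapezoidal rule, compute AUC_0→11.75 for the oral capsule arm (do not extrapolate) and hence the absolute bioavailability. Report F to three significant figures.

F = 0.358

Trapezoidal AUC_0→11.75 (oral capsule):
  [0→1.5]: (0.00+43.57)/2 × 1.5 = 32.6775
  [1.5→1.75]: (43.57+45.23)/2 × 0.25 = 11.1
  [1.75→3.75]: (45.23+39.47)/2 × 2 = 84.7
  [3.75→5.75]: (39.47+26.13)/2 × 2 = 65.6
  [5.75→7.75]: (26.13+15.97)/2 × 2 = 42.1
  [7.75→11.75]: (15.97+5.57)/2 × 4 = 43.08
  Sum = 279.2575 µg/mL·h
F = (AUC_ev/D_ev)/(AUC_iv/D_iv) = (279.2575/250)/(781/250) = 1.11703/3.124 = 0.3576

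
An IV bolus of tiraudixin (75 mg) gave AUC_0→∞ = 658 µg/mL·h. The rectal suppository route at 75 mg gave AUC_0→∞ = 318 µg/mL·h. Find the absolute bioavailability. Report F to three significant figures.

F = (AUC_ev / D_ev) / (AUC_iv / D_iv)
  = (318/75) / (658/75)
  = 4.24 / 8.77333 = 0.4833

F = 0.483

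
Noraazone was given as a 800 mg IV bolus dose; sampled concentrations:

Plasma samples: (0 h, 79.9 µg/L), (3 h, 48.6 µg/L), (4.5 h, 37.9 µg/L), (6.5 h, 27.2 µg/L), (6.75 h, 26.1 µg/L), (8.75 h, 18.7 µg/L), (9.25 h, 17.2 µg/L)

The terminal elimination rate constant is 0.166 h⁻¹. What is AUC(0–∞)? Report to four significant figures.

AUC = 486.8 µg/L·h

Trapezoidal AUC_0→9.25:
  [0→3]: (79.9+48.6)/2 × 3 = 192.75
  [3→4.5]: (48.6+37.9)/2 × 1.5 = 64.875
  [4.5→6.5]: (37.9+27.2)/2 × 2 = 65.1
  [6.5→6.75]: (27.2+26.1)/2 × 0.25 = 6.6625
  [6.75→8.75]: (26.1+18.7)/2 × 2 = 44.8
  [8.75→9.25]: (18.7+17.2)/2 × 0.5 = 8.975
  Sum = 383.1625 µg/L·h
Extrapolated tail: C_last / k_e = 17.2 / 0.166 = 103.614
AUC_0→∞ = 383.1625 + 103.614 = 486.7765 µg/L·h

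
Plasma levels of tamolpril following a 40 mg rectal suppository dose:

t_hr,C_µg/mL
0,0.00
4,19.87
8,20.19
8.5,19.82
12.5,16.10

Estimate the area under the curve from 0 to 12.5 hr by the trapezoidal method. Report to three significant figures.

AUC = 202 µg/mL·hr

Trapezoidal AUC_0→12.5:
  [0→4]: (0.00+19.87)/2 × 4 = 39.74
  [4→8]: (19.87+20.19)/2 × 4 = 80.12
  [8→8.5]: (20.19+19.82)/2 × 0.5 = 10.0025
  [8.5→12.5]: (19.82+16.10)/2 × 4 = 71.84
  Sum = 201.7025 µg/mL·hr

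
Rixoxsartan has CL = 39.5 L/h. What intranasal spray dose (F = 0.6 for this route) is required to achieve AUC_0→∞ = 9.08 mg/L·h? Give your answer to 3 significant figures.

Dose = 598 mg

Dose = CL × AUC_0→∞ / F
     = 39.5 × 9.08 / 0.6 = 597.767 mg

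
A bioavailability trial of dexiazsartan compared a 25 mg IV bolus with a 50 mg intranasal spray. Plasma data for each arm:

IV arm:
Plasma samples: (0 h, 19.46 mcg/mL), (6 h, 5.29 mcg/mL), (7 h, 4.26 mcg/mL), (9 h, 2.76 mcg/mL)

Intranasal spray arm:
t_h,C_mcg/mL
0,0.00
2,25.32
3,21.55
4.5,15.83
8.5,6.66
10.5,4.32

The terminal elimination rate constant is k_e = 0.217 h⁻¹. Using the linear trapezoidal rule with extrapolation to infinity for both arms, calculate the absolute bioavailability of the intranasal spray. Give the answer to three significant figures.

Trapezoidal AUC_0→9 (IV):
  [0→6]: (19.46+5.29)/2 × 6 = 74.25
  [6→7]: (5.29+4.26)/2 × 1 = 4.775
  [7→9]: (4.26+2.76)/2 × 2 = 7.02
  Sum = 86.045 mcg/mL·h
IV tail: 2.76/0.217 = 12.719; AUC_iv,0→∞ = 86.045 + 12.719 = 98.764 mcg/mL·h
Trapezoidal AUC_0→10.5 (intranasal spray):
  [0→2]: (0.00+25.32)/2 × 2 = 25.32
  [2→3]: (25.32+21.55)/2 × 1 = 23.435
  [3→4.5]: (21.55+15.83)/2 × 1.5 = 28.035
  [4.5→8.5]: (15.83+6.66)/2 × 4 = 44.98
  [8.5→10.5]: (6.66+4.32)/2 × 2 = 10.98
  Sum = 132.75 mcg/mL·h
intranasal spray tail: 4.32/0.217 = 19.908; AUC_ev,0→∞ = 132.75 + 19.908 = 152.658 mcg/mL·h
F = (AUC_ev/D_ev)/(AUC_iv/D_iv) = (152.658/50)/(98.764/25) = 3.05316/3.95056 = 0.7728

F = 0.773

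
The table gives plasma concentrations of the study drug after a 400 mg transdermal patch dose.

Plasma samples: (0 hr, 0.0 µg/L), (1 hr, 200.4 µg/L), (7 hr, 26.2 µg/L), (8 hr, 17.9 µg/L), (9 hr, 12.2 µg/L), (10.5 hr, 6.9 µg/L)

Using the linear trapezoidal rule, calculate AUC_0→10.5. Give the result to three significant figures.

AUC = 831 µg/L·hr

Trapezoidal AUC_0→10.5:
  [0→1]: (0.0+200.4)/2 × 1 = 100.2
  [1→7]: (200.4+26.2)/2 × 6 = 679.8
  [7→8]: (26.2+17.9)/2 × 1 = 22.05
  [8→9]: (17.9+12.2)/2 × 1 = 15.05
  [9→10.5]: (12.2+6.9)/2 × 1.5 = 14.325
  Sum = 831.425 µg/L·hr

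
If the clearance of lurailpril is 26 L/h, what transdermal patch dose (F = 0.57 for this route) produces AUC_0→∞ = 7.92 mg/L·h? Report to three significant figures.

Dose = 361 mg

Dose = CL × AUC_0→∞ / F
     = 26 × 7.92 / 0.57 = 361.263 mg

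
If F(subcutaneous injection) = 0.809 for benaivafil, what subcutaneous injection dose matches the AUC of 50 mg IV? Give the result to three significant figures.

For equal systemic exposure: F × D_ev = D_iv
D_ev = D_iv / F = 50 / 0.809 = 61.8047 mg

D_subcutaneous = 61.8 mg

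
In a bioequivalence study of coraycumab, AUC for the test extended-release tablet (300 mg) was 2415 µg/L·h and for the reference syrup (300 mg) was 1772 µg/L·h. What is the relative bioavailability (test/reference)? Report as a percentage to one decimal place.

F_rel = 136.3%

F_rel = (AUC_test/D_test) / (AUC_ref/D_ref)
      = (2415/300) / (1772/300)
      = 8.05 / 5.90667 = 1.3629 = 136.29%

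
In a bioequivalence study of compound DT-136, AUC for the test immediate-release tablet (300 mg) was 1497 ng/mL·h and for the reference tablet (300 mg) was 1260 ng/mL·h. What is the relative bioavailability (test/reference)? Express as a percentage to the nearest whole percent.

F_rel = 119%

F_rel = (AUC_test/D_test) / (AUC_ref/D_ref)
      = (1497/300) / (1260/300)
      = 4.99 / 4.2 = 1.1881 = 118.81%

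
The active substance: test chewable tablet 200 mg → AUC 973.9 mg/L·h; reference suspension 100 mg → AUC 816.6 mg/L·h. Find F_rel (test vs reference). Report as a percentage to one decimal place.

F_rel = 59.6%

F_rel = (AUC_test/D_test) / (AUC_ref/D_ref)
      = (973.9/200) / (816.6/100)
      = 4.8695 / 8.166 = 0.5963 = 59.63%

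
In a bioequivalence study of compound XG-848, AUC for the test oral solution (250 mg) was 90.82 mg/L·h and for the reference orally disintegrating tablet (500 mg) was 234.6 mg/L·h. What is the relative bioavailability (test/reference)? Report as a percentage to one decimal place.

F_rel = (AUC_test/D_test) / (AUC_ref/D_ref)
      = (90.82/250) / (234.6/500)
      = 0.36328 / 0.4692 = 0.7743 = 77.43%

F_rel = 77.4%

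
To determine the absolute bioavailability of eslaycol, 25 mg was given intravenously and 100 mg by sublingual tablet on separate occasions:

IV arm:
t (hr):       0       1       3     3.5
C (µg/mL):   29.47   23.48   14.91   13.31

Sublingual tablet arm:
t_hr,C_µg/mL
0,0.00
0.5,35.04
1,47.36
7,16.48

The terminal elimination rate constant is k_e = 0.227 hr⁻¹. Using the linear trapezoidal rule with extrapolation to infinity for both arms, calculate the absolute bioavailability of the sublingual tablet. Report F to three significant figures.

Trapezoidal AUC_0→3.5 (IV):
  [0→1]: (29.47+23.48)/2 × 1 = 26.475
  [1→3]: (23.48+14.91)/2 × 2 = 38.39
  [3→3.5]: (14.91+13.31)/2 × 0.5 = 7.055
  Sum = 71.92 µg/mL·hr
IV tail: 13.31/0.227 = 58.634; AUC_iv,0→∞ = 71.92 + 58.634 = 130.554 µg/mL·hr
Trapezoidal AUC_0→7 (sublingual tablet):
  [0→0.5]: (0.00+35.04)/2 × 0.5 = 8.76
  [0.5→1]: (35.04+47.36)/2 × 0.5 = 20.6
  [1→7]: (47.36+16.48)/2 × 6 = 191.52
  Sum = 220.88 µg/mL·hr
sublingual tablet tail: 16.48/0.227 = 72.599; AUC_ev,0→∞ = 220.88 + 72.599 = 293.479 µg/mL·hr
F = (AUC_ev/D_ev)/(AUC_iv/D_iv) = (293.479/100)/(130.554/25) = 2.93479/5.22216 = 0.5620

F = 0.562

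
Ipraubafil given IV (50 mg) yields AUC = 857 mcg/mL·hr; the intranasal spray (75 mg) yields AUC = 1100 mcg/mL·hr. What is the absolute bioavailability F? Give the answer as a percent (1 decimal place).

F = 85.6%

F = (AUC_ev / D_ev) / (AUC_iv / D_iv)
  = (1100/75) / (857/50)
  = 14.6667 / 17.14 = 0.8557
  = 85.57%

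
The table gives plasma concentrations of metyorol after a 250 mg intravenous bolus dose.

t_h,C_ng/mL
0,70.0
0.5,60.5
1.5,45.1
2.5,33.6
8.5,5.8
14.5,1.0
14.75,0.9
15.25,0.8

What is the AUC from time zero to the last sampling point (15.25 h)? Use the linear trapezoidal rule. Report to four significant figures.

AUC = 264.0 ng/mL·h

Trapezoidal AUC_0→15.25:
  [0→0.5]: (70.0+60.5)/2 × 0.5 = 32.625
  [0.5→1.5]: (60.5+45.1)/2 × 1 = 52.8
  [1.5→2.5]: (45.1+33.6)/2 × 1 = 39.35
  [2.5→8.5]: (33.6+5.8)/2 × 6 = 118.2
  [8.5→14.5]: (5.8+1.0)/2 × 6 = 20.4
  [14.5→14.75]: (1.0+0.9)/2 × 0.25 = 0.2375
  [14.75→15.25]: (0.9+0.8)/2 × 0.5 = 0.425
  Sum = 264.0375 ng/mL·h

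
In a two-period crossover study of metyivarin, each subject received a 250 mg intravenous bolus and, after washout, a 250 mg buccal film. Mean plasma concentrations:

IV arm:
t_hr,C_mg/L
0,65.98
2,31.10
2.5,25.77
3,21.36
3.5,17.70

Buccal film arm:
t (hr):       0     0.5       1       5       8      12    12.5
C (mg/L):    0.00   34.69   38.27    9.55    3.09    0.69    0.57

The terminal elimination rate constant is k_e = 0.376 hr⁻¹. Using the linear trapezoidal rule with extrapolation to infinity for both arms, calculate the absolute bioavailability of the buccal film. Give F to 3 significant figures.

F = 0.839

Trapezoidal AUC_0→3.5 (IV):
  [0→2]: (65.98+31.10)/2 × 2 = 97.08
  [2→2.5]: (31.10+25.77)/2 × 0.5 = 14.2175
  [2.5→3]: (25.77+21.36)/2 × 0.5 = 11.7825
  [3→3.5]: (21.36+17.70)/2 × 0.5 = 9.765
  Sum = 132.845 mg/L·hr
IV tail: 17.70/0.376 = 47.074; AUC_iv,0→∞ = 132.845 + 47.074 = 179.919 mg/L·hr
Trapezoidal AUC_0→12.5 (buccal film):
  [0→0.5]: (0.00+34.69)/2 × 0.5 = 8.6725
  [0.5→1]: (34.69+38.27)/2 × 0.5 = 18.24
  [1→5]: (38.27+9.55)/2 × 4 = 95.64
  [5→8]: (9.55+3.09)/2 × 3 = 18.96
  [8→12]: (3.09+0.69)/2 × 4 = 7.56
  [12→12.5]: (0.69+0.57)/2 × 0.5 = 0.315
  Sum = 149.3875 mg/L·hr
buccal film tail: 0.57/0.376 = 1.516; AUC_ev,0→∞ = 149.3875 + 1.516 = 150.9035 mg/L·hr
F = (AUC_ev/D_ev)/(AUC_iv/D_iv) = (150.9035/250)/(179.919/250) = 0.603614/0.719676 = 0.8387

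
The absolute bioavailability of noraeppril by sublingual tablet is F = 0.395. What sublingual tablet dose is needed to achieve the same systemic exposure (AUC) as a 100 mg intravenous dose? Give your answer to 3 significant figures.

For equal systemic exposure: F × D_ev = D_iv
D_ev = D_iv / F = 100 / 0.395 = 253.165 mg

D_sublingual = 253 mg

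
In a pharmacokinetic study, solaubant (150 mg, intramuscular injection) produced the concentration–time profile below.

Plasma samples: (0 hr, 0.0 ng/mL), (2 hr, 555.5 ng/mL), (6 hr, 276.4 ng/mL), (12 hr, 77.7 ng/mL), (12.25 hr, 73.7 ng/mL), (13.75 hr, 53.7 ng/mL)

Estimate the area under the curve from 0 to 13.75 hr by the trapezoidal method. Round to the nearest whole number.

Trapezoidal AUC_0→13.75:
  [0→2]: (0.0+555.5)/2 × 2 = 555.5
  [2→6]: (555.5+276.4)/2 × 4 = 1663.8
  [6→12]: (276.4+77.7)/2 × 6 = 1062.3
  [12→12.25]: (77.7+73.7)/2 × 0.25 = 18.925
  [12.25→13.75]: (73.7+53.7)/2 × 1.5 = 95.55
  Sum = 3396.075 ng/mL·hr

AUC = 3396 ng/mL·hr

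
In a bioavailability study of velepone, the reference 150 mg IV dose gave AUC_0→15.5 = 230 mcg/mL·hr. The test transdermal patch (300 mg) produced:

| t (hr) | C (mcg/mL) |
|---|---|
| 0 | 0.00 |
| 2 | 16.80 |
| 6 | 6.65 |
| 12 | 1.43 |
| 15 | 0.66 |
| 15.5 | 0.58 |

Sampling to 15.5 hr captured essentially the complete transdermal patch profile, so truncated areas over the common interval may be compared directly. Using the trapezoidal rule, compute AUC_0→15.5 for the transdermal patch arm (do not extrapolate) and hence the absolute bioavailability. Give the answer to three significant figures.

F = 0.199

Trapezoidal AUC_0→15.5 (transdermal patch):
  [0→2]: (0.00+16.80)/2 × 2 = 16.8
  [2→6]: (16.80+6.65)/2 × 4 = 46.9
  [6→12]: (6.65+1.43)/2 × 6 = 24.24
  [12→15]: (1.43+0.66)/2 × 3 = 3.135
  [15→15.5]: (0.66+0.58)/2 × 0.5 = 0.31
  Sum = 91.385 mcg/mL·hr
F = (AUC_ev/D_ev)/(AUC_iv/D_iv) = (91.385/300)/(230/150) = 0.304617/1.53333 = 0.1987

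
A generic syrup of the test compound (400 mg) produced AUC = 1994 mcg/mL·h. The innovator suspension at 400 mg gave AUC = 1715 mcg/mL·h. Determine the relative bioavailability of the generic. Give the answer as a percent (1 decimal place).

F_rel = 116.3%

F_rel = (AUC_test/D_test) / (AUC_ref/D_ref)
      = (1994/400) / (1715/400)
      = 4.985 / 4.2875 = 1.1627 = 116.27%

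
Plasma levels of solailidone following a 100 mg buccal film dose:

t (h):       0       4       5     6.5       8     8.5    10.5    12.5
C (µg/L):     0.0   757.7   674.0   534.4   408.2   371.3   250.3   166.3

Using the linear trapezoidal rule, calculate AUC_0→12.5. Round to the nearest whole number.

Trapezoidal AUC_0→12.5:
  [0→4]: (0.0+757.7)/2 × 4 = 1515.4
  [4→5]: (757.7+674.0)/2 × 1 = 715.85
  [5→6.5]: (674.0+534.4)/2 × 1.5 = 906.3
  [6.5→8]: (534.4+408.2)/2 × 1.5 = 706.95
  [8→8.5]: (408.2+371.3)/2 × 0.5 = 194.875
  [8.5→10.5]: (371.3+250.3)/2 × 2 = 621.6
  [10.5→12.5]: (250.3+166.3)/2 × 2 = 416.6
  Sum = 5077.575 µg/L·h

AUC = 5078 µg/L·h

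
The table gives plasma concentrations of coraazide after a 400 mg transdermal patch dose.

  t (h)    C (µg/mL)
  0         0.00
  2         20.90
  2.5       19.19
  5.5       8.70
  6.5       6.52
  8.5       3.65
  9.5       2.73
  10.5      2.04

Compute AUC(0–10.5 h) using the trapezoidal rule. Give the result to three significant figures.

Trapezoidal AUC_0→10.5:
  [0→2]: (0.00+20.90)/2 × 2 = 20.9
  [2→2.5]: (20.90+19.19)/2 × 0.5 = 10.0225
  [2.5→5.5]: (19.19+8.70)/2 × 3 = 41.835
  [5.5→6.5]: (8.70+6.52)/2 × 1 = 7.61
  [6.5→8.5]: (6.52+3.65)/2 × 2 = 10.17
  [8.5→9.5]: (3.65+2.73)/2 × 1 = 3.19
  [9.5→10.5]: (2.73+2.04)/2 × 1 = 2.385
  Sum = 96.1125 µg/mL·h

AUC = 96.1 µg/mL·h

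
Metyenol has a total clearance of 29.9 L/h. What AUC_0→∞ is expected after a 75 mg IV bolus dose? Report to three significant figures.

AUC = 2.51 mg/L·h

AUC_0→∞ = Dose_iv / CL
        = 75 / 29.9 = 2.50836 mg/L·h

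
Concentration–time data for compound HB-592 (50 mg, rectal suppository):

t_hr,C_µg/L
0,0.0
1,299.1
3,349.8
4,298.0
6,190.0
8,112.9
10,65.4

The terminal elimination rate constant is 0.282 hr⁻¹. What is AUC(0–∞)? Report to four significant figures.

Trapezoidal AUC_0→10:
  [0→1]: (0.0+299.1)/2 × 1 = 149.55
  [1→3]: (299.1+349.8)/2 × 2 = 648.9
  [3→4]: (349.8+298.0)/2 × 1 = 323.9
  [4→6]: (298.0+190.0)/2 × 2 = 488.0
  [6→8]: (190.0+112.9)/2 × 2 = 302.9
  [8→10]: (112.9+65.4)/2 × 2 = 178.3
  Sum = 2091.55 µg/L·hr
Extrapolated tail: C_last / k_e = 65.4 / 0.282 = 231.915
AUC_0→∞ = 2091.55 + 231.915 = 2323.465 µg/L·hr

AUC = 2323 µg/L·hr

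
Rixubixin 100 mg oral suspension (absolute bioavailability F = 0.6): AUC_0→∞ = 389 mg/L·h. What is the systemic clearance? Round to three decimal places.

CL = 0.154 L/h

CL = F × Dose / AUC_0→∞
   = 0.6 × 100 / 389 = 0.154242 L/h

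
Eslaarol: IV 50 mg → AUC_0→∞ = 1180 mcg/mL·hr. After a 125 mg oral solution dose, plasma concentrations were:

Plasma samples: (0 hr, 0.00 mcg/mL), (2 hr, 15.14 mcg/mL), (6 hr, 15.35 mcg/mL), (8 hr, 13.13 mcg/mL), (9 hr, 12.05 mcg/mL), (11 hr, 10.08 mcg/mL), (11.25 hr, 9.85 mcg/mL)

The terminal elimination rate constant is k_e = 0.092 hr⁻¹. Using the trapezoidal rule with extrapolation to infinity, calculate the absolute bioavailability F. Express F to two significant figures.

Trapezoidal AUC_0→11.25 (oral solution):
  [0→2]: (0.00+15.14)/2 × 2 = 15.14
  [2→6]: (15.14+15.35)/2 × 4 = 60.98
  [6→8]: (15.35+13.13)/2 × 2 = 28.48
  [8→9]: (13.13+12.05)/2 × 1 = 12.59
  [9→11]: (12.05+10.08)/2 × 2 = 22.13
  [11→11.25]: (10.08+9.85)/2 × 0.25 = 2.49125
  Sum = 141.81125 mcg/mL·hr
Tail: C_last/k_e = 9.85/0.092 = 107.065
AUC_0→∞ (oral solution) = 141.81125 + 107.065 = 248.87625 mcg/mL·hr
F = (AUC_ev/D_ev)/(AUC_iv/D_iv) = (248.87625/125)/(1180/50) = 1.99101/23.6 = 0.0844

F = 0.084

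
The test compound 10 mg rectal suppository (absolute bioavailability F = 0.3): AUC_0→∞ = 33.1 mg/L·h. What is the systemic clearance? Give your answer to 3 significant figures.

CL = 0.0906 L/h

CL = F × Dose / AUC_0→∞
   = 0.3 × 10 / 33.1 = 0.0906344 L/h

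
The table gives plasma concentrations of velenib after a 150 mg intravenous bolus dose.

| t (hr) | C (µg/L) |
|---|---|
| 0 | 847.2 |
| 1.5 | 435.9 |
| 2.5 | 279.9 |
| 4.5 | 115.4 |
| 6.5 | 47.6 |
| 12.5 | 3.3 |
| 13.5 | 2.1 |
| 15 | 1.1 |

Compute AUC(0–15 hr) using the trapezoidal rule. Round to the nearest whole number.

Trapezoidal AUC_0→15:
  [0→1.5]: (847.2+435.9)/2 × 1.5 = 962.325
  [1.5→2.5]: (435.9+279.9)/2 × 1 = 357.9
  [2.5→4.5]: (279.9+115.4)/2 × 2 = 395.3
  [4.5→6.5]: (115.4+47.6)/2 × 2 = 163.0
  [6.5→12.5]: (47.6+3.3)/2 × 6 = 152.7
  [12.5→13.5]: (3.3+2.1)/2 × 1 = 2.7
  [13.5→15]: (2.1+1.1)/2 × 1.5 = 2.4
  Sum = 2036.325 µg/L·hr

AUC = 2036 µg/L·hr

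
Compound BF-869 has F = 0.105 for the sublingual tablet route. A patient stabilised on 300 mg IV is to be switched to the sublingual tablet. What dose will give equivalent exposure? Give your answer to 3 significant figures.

D_sublingual = 2860 mg

For equal systemic exposure: F × D_ev = D_iv
D_ev = D_iv / F = 300 / 0.105 = 2857.14 mg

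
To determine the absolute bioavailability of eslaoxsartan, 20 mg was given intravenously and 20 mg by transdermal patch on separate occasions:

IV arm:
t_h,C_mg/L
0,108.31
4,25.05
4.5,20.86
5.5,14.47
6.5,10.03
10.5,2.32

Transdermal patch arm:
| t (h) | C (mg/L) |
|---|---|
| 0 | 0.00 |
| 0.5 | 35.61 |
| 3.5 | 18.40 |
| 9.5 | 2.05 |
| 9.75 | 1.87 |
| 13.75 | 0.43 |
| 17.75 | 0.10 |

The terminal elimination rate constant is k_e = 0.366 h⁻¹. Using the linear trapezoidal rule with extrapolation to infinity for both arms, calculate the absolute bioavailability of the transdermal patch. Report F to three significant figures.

F = 0.465

Trapezoidal AUC_0→10.5 (IV):
  [0→4]: (108.31+25.05)/2 × 4 = 266.72
  [4→4.5]: (25.05+20.86)/2 × 0.5 = 11.4775
  [4.5→5.5]: (20.86+14.47)/2 × 1 = 17.665
  [5.5→6.5]: (14.47+10.03)/2 × 1 = 12.25
  [6.5→10.5]: (10.03+2.32)/2 × 4 = 24.7
  Sum = 332.8125 mg/L·h
IV tail: 2.32/0.366 = 6.339; AUC_iv,0→∞ = 332.8125 + 6.339 = 339.1515 mg/L·h
Trapezoidal AUC_0→17.75 (transdermal patch):
  [0→0.5]: (0.00+35.61)/2 × 0.5 = 8.9025
  [0.5→3.5]: (35.61+18.40)/2 × 3 = 81.015
  [3.5→9.5]: (18.40+2.05)/2 × 6 = 61.35
  [9.5→9.75]: (2.05+1.87)/2 × 0.25 = 0.49
  [9.75→13.75]: (1.87+0.43)/2 × 4 = 4.6
  [13.75→17.75]: (0.43+0.10)/2 × 4 = 1.06
  Sum = 157.4175 mg/L·h
transdermal patch tail: 0.10/0.366 = 0.273; AUC_ev,0→∞ = 157.4175 + 0.273 = 157.6905 mg/L·h
F = (AUC_ev/D_ev)/(AUC_iv/D_iv) = (157.6905/20)/(339.1515/20) = 7.884525/16.957575 = 0.4650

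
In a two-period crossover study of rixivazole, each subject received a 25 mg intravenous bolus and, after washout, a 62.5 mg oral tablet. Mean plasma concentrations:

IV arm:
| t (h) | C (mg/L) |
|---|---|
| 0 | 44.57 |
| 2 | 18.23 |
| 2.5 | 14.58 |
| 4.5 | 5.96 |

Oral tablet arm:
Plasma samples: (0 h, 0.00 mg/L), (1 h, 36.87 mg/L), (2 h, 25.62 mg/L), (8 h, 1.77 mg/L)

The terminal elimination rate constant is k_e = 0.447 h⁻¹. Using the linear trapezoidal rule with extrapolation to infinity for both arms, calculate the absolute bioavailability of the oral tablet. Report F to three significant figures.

Trapezoidal AUC_0→4.5 (IV):
  [0→2]: (44.57+18.23)/2 × 2 = 62.8
  [2→2.5]: (18.23+14.58)/2 × 0.5 = 8.2025
  [2.5→4.5]: (14.58+5.96)/2 × 2 = 20.54
  Sum = 91.5425 mg/L·h
IV tail: 5.96/0.447 = 13.333; AUC_iv,0→∞ = 91.5425 + 13.333 = 104.8755 mg/L·h
Trapezoidal AUC_0→8 (oral tablet):
  [0→1]: (0.00+36.87)/2 × 1 = 18.435
  [1→2]: (36.87+25.62)/2 × 1 = 31.245
  [2→8]: (25.62+1.77)/2 × 6 = 82.17
  Sum = 131.85 mg/L·h
oral tablet tail: 1.77/0.447 = 3.960; AUC_ev,0→∞ = 131.85 + 3.960 = 135.81 mg/L·h
F = (AUC_ev/D_ev)/(AUC_iv/D_iv) = (135.81/62.5)/(104.8755/25) = 2.17296/4.19502 = 0.5180

F = 0.518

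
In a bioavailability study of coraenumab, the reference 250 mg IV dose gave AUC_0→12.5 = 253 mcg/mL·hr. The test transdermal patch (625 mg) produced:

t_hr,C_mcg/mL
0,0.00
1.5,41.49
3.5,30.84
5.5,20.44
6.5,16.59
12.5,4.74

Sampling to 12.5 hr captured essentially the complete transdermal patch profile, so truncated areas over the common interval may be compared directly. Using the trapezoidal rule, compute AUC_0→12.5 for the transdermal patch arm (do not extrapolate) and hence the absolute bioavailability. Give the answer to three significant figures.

F = 0.375

Trapezoidal AUC_0→12.5 (transdermal patch):
  [0→1.5]: (0.00+41.49)/2 × 1.5 = 31.1175
  [1.5→3.5]: (41.49+30.84)/2 × 2 = 72.33
  [3.5→5.5]: (30.84+20.44)/2 × 2 = 51.28
  [5.5→6.5]: (20.44+16.59)/2 × 1 = 18.515
  [6.5→12.5]: (16.59+4.74)/2 × 6 = 63.99
  Sum = 237.2325 mcg/mL·hr
F = (AUC_ev/D_ev)/(AUC_iv/D_iv) = (237.2325/625)/(253/250) = 0.379572/1.012 = 0.3751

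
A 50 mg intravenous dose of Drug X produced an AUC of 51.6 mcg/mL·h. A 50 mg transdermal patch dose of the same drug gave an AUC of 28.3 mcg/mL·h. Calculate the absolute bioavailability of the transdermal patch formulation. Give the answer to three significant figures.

F = (AUC_ev / D_ev) / (AUC_iv / D_iv)
  = (28.3/50) / (51.6/50)
  = 0.566 / 1.032 = 0.5484

F = 0.548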